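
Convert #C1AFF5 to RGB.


C1 → 193 (R)
AF → 175 (G)
F5 → 245 (B)
= RGB(193, 175, 245)


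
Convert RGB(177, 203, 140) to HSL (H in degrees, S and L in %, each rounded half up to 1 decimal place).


Normalize: R'=177/255≈0.6941, G'=203/255≈0.7961, B'=140/255≈0.5490
Max=203/255, Min=140/255, Δ=Max-Min=63/255
L = (Max+Min)/2 = (203+140)/510 = 343/510 = 0.67254… → L = 67.3%
L > 0.5 → S = Δ/(2-Max-Min) = 63/(510-203-140) = 63/167 = 0.37724… → S = 37.7%
(the 1/255 factors cancel in S and H, so raw channel differences can be used)
Max is G' → H = 60 × ((B-R)/Δ + 2) = 60 × ((140-177)/63 + 2)
  -37/63 + 2 = -0.5873… + 2 = 1.4126…
  H = 60 × 1.4126… = 84.761…° → H = 84.8°
= HSL(84.8°, 37.7%, 67.3%)


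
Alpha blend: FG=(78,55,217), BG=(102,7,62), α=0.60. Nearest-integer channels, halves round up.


C = α×F + (1-α)×B, with 1-α = 0.40
R: 0.60×78 + 0.40×102 = 46.80 + 40.80 = 87.60 → 88
G: 0.60×55 + 0.40×7 = 33.00 + 2.80 = 35.80 → 36
B: 0.60×217 + 0.40×62 = 130.20 + 24.80 = 155.00 → 155
= RGB(88, 36, 155)


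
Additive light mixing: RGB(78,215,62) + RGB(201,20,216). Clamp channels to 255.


Additive: each channel = min(255, C₁+C₂)
R: 78+201 = 279 → 255
G: 215+20 = 235 → 235
B: 62+216 = 278 → 255
= RGB(255, 235, 255)


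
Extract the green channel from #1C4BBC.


Color: #1C4BBC
R = 1C = 28
G = 4B = 75
B = BC = 188
Green = 75


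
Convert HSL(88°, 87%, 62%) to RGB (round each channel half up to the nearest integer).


H=88°, S=0.87, L=0.62
C = (1-|2L-1|)×S = (1-|0.24|)×0.87 = 0.6612
H' = H/60 = 88/60 ≈ 1.4667; X = C×(1-|H' mod 2 - 1|) = 0.35264
m = L - C/2 = 0.62 - 0.3306 = 0.2894
Sector ⌊H'⌋ = 1 → (R',G',B') = (0.35264, 0.6612, 0.0)
RGB = ((R'+m)×255, (G'+m)×255, (B'+m)×255) = (163.7202, 242.403, 73.797)
Round half up → RGB(164, 242, 74)


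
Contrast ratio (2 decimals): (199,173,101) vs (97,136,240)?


Linearize each sRGB channel c=v/255: c/12.92 if c ≤ 0.04045 else ((c+0.055)/1.055)^2.4
L = 0.2126×R_lin + 0.7152×G_lin + 0.0722×B_lin
Color 1 (199,173,101):
  R=199: 199/255≈0.7804 > 0.04045 → ((0.7804+0.055)/1.055)^2.4 ≈ 0.57112
  G=173: 173/255≈0.6784 > 0.04045 → ((0.6784+0.055)/1.055)^2.4 ≈ 0.41789
  B=101: 101/255≈0.3961 > 0.04045 → ((0.3961+0.055)/1.055)^2.4 ≈ 0.13014
  L1 = 0.2126×0.57112 + 0.7152×0.41789 + 0.0722×0.13014 ≈ 0.42969
Color 2 (97,136,240):
  R=97: 97/255≈0.3804 > 0.04045 → ((0.3804+0.055)/1.055)^2.4 ≈ 0.11954
  G=136: 136/255≈0.5333 > 0.04045 → ((0.5333+0.055)/1.055)^2.4 ≈ 0.24620
  B=240: 240/255≈0.9412 > 0.04045 → ((0.9412+0.055)/1.055)^2.4 ≈ 0.87137
  L2 = 0.2126×0.11954 + 0.7152×0.24620 + 0.0722×0.87137 ≈ 0.26441
Lighter = 0.42969, Darker = 0.26441
Ratio = (L_lighter + 0.05) / (L_darker + 0.05)
Ratio = (0.42969 + 0.05) / (0.26441 + 0.05) = 0.47969 / 0.31441 ≈ 1.5257
Ratio ≈ 1.53:1


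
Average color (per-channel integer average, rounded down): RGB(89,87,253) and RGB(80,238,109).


Midpoint: each channel = ⌊(C₁+C₂)/2⌋
R: ⌊(89+80)/2⌋ = 84
G: ⌊(87+238)/2⌋ = 162
B: ⌊(253+109)/2⌋ = 181
= RGB(84, 162, 181)


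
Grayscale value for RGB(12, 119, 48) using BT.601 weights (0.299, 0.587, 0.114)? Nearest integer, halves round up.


Gray = 0.299×R + 0.587×G + 0.114×B
Gray = 0.299×12 + 0.587×119 + 0.114×48
Gray = 3.588 + 69.853 + 5.472
Gray = 78.913 → round half up → 79
Gray = 79


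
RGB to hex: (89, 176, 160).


R = 89 → 59 (hex)
G = 176 → B0 (hex)
B = 160 → A0 (hex)
Hex = #59B0A0


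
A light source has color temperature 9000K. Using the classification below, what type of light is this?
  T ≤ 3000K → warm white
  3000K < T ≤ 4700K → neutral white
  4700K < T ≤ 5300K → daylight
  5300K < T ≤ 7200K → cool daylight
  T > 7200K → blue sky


Temperature: 9000K
9000K > 7200K → blue sky
Classification: blue sky


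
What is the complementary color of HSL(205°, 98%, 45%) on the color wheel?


Complement = opposite side of color wheel = hue + 180°
H' = (205 + 180) mod 360 = 25°
S and L unchanged.
= HSL(25°, 98%, 45%)


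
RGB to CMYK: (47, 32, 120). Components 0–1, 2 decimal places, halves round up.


R'=47/255≈0.1843, G'=32/255≈0.1255, B'=120/255≈0.4706
K = 1 - max(R',G',B') = 1 - 120/255 = 135/255 = 0.52941… → 0.53
(1-R'-K)/(1-K) simplifies to (max-R)/max with max = 120:
C = (120-47)/120 = 73/120 = 0.60833… → 0.61
M = (120-32)/120 = 88/120 = 0.73333… → 0.73
Y = (120-120)/120 = 0/120 = 0 → 0.00
= CMYK(0.61, 0.73, 0.00, 0.53)


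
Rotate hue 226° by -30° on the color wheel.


New hue = (H + rotation) mod 360
New hue = (226 -30) mod 360
= 196 mod 360
= 196°


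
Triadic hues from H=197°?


Triadic: equally spaced at 120° intervals
H1 = 197°
H2 = (197 + 120) mod 360 = 317°
H3 = (197 + 240) mod 360 = 77°
Triadic = 197°, 317°, 77°


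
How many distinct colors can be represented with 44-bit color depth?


Colors = 2^bits = 2^44
= 17,592,186,044,416 colors


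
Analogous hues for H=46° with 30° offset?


Base hue: 46°
Left analog: (46 - 30) mod 360 = 16°
Right analog: (46 + 30) mod 360 = 76°
Analogous hues = 16° and 76°


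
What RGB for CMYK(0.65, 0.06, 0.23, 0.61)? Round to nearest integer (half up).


R = 255 × (1-C) × (1-K) = 255 × 0.35 × 0.39 = 34.8075 → 35
G = 255 × (1-M) × (1-K) = 255 × 0.94 × 0.39 = 93.483 → 93
B = 255 × (1-Y) × (1-K) = 255 × 0.77 × 0.39 = 76.5765 → 77
= RGB(35, 93, 77)


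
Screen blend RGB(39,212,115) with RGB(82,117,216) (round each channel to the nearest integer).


Screen: C = 255 - (255-A)×(255-B)/255, rounded to nearest integer
R: 255 - (255-39)×(255-82)/255 = 255 - 37368/255 ≈ 255 - 146.541 = 108.459 → 108
G: 255 - (255-212)×(255-117)/255 = 255 - 5934/255 ≈ 255 - 23.271 = 231.729 → 232
B: 255 - (255-115)×(255-216)/255 = 255 - 5460/255 ≈ 255 - 21.412 = 233.588 → 234
= RGB(108, 232, 234)


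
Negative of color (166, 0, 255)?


Invert: (255-R, 255-G, 255-B)
R: 255-166 = 89
G: 255-0 = 255
B: 255-255 = 0
= RGB(89, 255, 0)


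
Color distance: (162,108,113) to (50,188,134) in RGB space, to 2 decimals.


d = √[(R₁-R₂)² + (G₁-G₂)² + (B₁-B₂)²]
d = √[(162-50)² + (108-188)² + (113-134)²]
d = √[12544 + 6400 + 441]
d = √19385
d ≈ 139.23


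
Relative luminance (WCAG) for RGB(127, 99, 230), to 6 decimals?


Linearize each channel (sRGB transfer function): c = v/255; c_lin = c/12.92 if c ≤ 0.04045, else ((c+0.055)/1.055)^2.4
  R: 127/255 ≈ 0.498039 > 0.04045 → ((0.498039+0.055)/1.055)^2.4 ≈ 0.212231
  G: 99/255 ≈ 0.388235 > 0.04045 → ((0.388235+0.055)/1.055)^2.4 ≈ 0.124772
  B: 230/255 ≈ 0.901961 > 0.04045 → ((0.901961+0.055)/1.055)^2.4 ≈ 0.791298
R_lin = 0.212231, G_lin = 0.124772, B_lin = 0.791298
L = 0.2126×R + 0.7152×G + 0.0722×B
L = 0.2126×0.212231 + 0.7152×0.124772 + 0.0722×0.791298
L ≈ 0.191489


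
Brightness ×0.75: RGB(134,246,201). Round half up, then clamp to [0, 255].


Multiply each channel by 0.75, round half up, clamp to [0, 255]
R: 134×0.75 = 100.5 → round → 101
G: 246×0.75 = 184.5 → round → 185
B: 201×0.75 = 150.75 → round → 151
= RGB(101, 185, 151)


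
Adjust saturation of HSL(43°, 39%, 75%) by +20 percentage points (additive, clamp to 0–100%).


Original S = 39%
Adjustment = +20 percentage points
New S = 39 + (20) = 59
Clamp to [0, 100] → 59
= HSL(43°, 59%, 75%)


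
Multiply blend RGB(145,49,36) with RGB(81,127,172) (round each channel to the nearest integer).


Multiply: C = A×B/255, rounded to nearest integer
R: 145×81/255 = 11745/255 ≈ 46.059 → 46
G: 49×127/255 = 6223/255 ≈ 24.404 → 24
B: 36×172/255 = 6192/255 ≈ 24.282 → 24
= RGB(46, 24, 24)


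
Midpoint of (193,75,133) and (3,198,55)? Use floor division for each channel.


Midpoint: each channel = ⌊(C₁+C₂)/2⌋
R: ⌊(193+3)/2⌋ = 98
G: ⌊(75+198)/2⌋ = 136
B: ⌊(133+55)/2⌋ = 94
= RGB(98, 136, 94)


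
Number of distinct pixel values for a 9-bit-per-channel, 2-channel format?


Total bits = 9 bits/channel × 2 channels = 18 bits
Distinct pixel values = 2^18
= 262,144 pixel values


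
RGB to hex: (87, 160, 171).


R = 87 → 57 (hex)
G = 160 → A0 (hex)
B = 171 → AB (hex)
Hex = #57A0AB


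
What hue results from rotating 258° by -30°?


New hue = (H + rotation) mod 360
New hue = (258 -30) mod 360
= 228 mod 360
= 228°


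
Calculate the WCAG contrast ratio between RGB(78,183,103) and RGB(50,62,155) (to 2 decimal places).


Linearize each sRGB channel c=v/255: c/12.92 if c ≤ 0.04045 else ((c+0.055)/1.055)^2.4
L = 0.2126×R_lin + 0.7152×G_lin + 0.0722×B_lin
Color 1 (78,183,103):
  R=78: 78/255≈0.3059 > 0.04045 → ((0.3059+0.055)/1.055)^2.4 ≈ 0.07619
  G=183: 183/255≈0.7176 > 0.04045 → ((0.7176+0.055)/1.055)^2.4 ≈ 0.47353
  B=103: 103/255≈0.4039 > 0.04045 → ((0.4039+0.055)/1.055)^2.4 ≈ 0.13563
  L1 = 0.2126×0.07619 + 0.7152×0.47353 + 0.0722×0.13563 ≈ 0.36466
Color 2 (50,62,155):
  R=50: 50/255≈0.1961 > 0.04045 → ((0.1961+0.055)/1.055)^2.4 ≈ 0.03190
  G=62: 62/255≈0.2431 > 0.04045 → ((0.2431+0.055)/1.055)^2.4 ≈ 0.04817
  B=155: 155/255≈0.6078 > 0.04045 → ((0.6078+0.055)/1.055)^2.4 ≈ 0.32778
  L2 = 0.2126×0.03190 + 0.7152×0.04817 + 0.0722×0.32778 ≈ 0.06490
Lighter = 0.36466, Darker = 0.06490
Ratio = (L_lighter + 0.05) / (L_darker + 0.05)
Ratio = (0.36466 + 0.05) / (0.06490 + 0.05) = 0.41466 / 0.11490 ≈ 3.6089
Ratio ≈ 3.61:1


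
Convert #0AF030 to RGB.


0A → 10 (R)
F0 → 240 (G)
30 → 48 (B)
= RGB(10, 240, 48)


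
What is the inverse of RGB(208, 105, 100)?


Invert: (255-R, 255-G, 255-B)
R: 255-208 = 47
G: 255-105 = 150
B: 255-100 = 155
= RGB(47, 150, 155)


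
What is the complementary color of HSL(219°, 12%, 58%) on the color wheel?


Complement = opposite side of color wheel = hue + 180°
H' = (219 + 180) mod 360 = 39°
S and L unchanged.
= HSL(39°, 12%, 58%)


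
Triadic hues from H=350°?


Triadic: equally spaced at 120° intervals
H1 = 350°
H2 = (350 + 120) mod 360 = 110°
H3 = (350 + 240) mod 360 = 230°
Triadic = 350°, 110°, 230°


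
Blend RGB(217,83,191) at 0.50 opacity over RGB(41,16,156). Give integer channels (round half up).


C = α×F + (1-α)×B, with 1-α = 0.50
R: 0.50×217 + 0.50×41 = 108.50 + 20.50 = 129.00 → 129
G: 0.50×83 + 0.50×16 = 41.50 + 8.00 = 49.50 → 50
B: 0.50×191 + 0.50×156 = 95.50 + 78.00 = 173.50 → 174
= RGB(129, 50, 174)


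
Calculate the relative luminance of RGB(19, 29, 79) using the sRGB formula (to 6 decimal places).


Linearize each channel (sRGB transfer function): c = v/255; c_lin = c/12.92 if c ≤ 0.04045, else ((c+0.055)/1.055)^2.4
  R: 19/255 ≈ 0.074510 > 0.04045 → ((0.074510+0.055)/1.055)^2.4 ≈ 0.006512
  G: 29/255 ≈ 0.113725 > 0.04045 → ((0.113725+0.055)/1.055)^2.4 ≈ 0.012286
  B: 79/255 ≈ 0.309804 > 0.04045 → ((0.309804+0.055)/1.055)^2.4 ≈ 0.078187
R_lin = 0.006512, G_lin = 0.012286, B_lin = 0.078187
L = 0.2126×R + 0.7152×G + 0.0722×B
L = 0.2126×0.006512 + 0.7152×0.012286 + 0.0722×0.078187
L ≈ 0.015817


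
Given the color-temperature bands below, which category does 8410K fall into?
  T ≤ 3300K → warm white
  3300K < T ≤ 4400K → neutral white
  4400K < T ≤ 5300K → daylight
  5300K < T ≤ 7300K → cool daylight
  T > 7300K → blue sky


Temperature: 8410K
8410K > 7300K → blue sky
Classification: blue sky


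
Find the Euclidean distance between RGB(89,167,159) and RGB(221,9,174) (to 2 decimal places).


d = √[(R₁-R₂)² + (G₁-G₂)² + (B₁-B₂)²]
d = √[(89-221)² + (167-9)² + (159-174)²]
d = √[17424 + 24964 + 225]
d = √42613
d ≈ 206.43


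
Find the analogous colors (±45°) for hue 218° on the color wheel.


Base hue: 218°
Left analog: (218 - 45) mod 360 = 173°
Right analog: (218 + 45) mod 360 = 263°
Analogous hues = 173° and 263°


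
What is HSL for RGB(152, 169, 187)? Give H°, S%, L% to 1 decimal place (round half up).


Normalize: R'=152/255≈0.5961, G'=169/255≈0.6627, B'=187/255≈0.7333
Max=187/255, Min=152/255, Δ=Max-Min=35/255
L = (Max+Min)/2 = (187+152)/510 = 339/510 = 0.66470… → L = 66.5%
L > 0.5 → S = Δ/(2-Max-Min) = 35/(510-187-152) = 35/171 = 0.20467… → S = 20.5%
(the 1/255 factors cancel in S and H, so raw channel differences can be used)
Max is B' → H = 60 × ((R-G)/Δ + 4) = 60 × ((152-169)/35 + 4)
  -17/35 + 4 = -0.4857… + 4 = 3.5142…
  H = 60 × 3.5142… = 210.857…° → H = 210.9°
= HSL(210.9°, 20.5%, 66.5%)


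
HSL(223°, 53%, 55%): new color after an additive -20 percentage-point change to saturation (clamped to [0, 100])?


Original S = 53%
Adjustment = -20 percentage points
New S = 53 + (-20) = 33
Clamp to [0, 100] → 33
= HSL(223°, 33%, 55%)


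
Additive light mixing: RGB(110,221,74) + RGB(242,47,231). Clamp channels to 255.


Additive: each channel = min(255, C₁+C₂)
R: 110+242 = 352 → 255
G: 221+47 = 268 → 255
B: 74+231 = 305 → 255
= RGB(255, 255, 255)


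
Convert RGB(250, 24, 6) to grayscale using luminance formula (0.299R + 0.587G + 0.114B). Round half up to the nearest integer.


Gray = 0.299×R + 0.587×G + 0.114×B
Gray = 0.299×250 + 0.587×24 + 0.114×6
Gray = 74.750 + 14.088 + 0.684
Gray = 89.522 → round half up → 90
Gray = 90


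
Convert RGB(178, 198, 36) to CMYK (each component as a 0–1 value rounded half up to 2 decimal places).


R'=178/255≈0.6980, G'=198/255≈0.7765, B'=36/255≈0.1412
K = 1 - max(R',G',B') = 1 - 198/255 = 57/255 = 0.22352… → 0.22
(1-R'-K)/(1-K) simplifies to (max-R)/max with max = 198:
C = (198-178)/198 = 20/198 = 0.10101… → 0.10
M = (198-198)/198 = 0/198 = 0 → 0.00
Y = (198-36)/198 = 162/198 = 0.81818… → 0.82
= CMYK(0.10, 0.00, 0.82, 0.22)


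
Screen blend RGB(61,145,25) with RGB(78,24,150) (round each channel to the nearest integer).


Screen: C = 255 - (255-A)×(255-B)/255, rounded to nearest integer
R: 255 - (255-61)×(255-78)/255 = 255 - 34338/255 ≈ 255 - 134.659 = 120.341 → 120
G: 255 - (255-145)×(255-24)/255 = 255 - 25410/255 ≈ 255 - 99.647 = 155.353 → 155
B: 255 - (255-25)×(255-150)/255 = 255 - 24150/255 ≈ 255 - 94.706 = 160.294 → 160
= RGB(120, 155, 160)


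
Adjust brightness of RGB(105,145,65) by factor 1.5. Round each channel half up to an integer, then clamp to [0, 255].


Multiply each channel by 1.5, round half up, clamp to [0, 255]
R: 105×1.5 = 157.5 → round → 158
G: 145×1.5 = 217.5 → round → 218
B: 65×1.5 = 97.5 → round → 98
= RGB(158, 218, 98)


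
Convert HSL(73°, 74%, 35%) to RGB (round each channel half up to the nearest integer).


H=73°, S=0.74, L=0.35
C = (1-|2L-1|)×S = (1-|-0.30|)×0.74 = 0.518
H' = H/60 = 73/60 ≈ 1.2167; X = C×(1-|H' mod 2 - 1|) ≈ 0.4058
m = L - C/2 = 0.35 - 0.259 = 0.091
Sector ⌊H'⌋ = 1 → (R',G',B') = (≈0.4058, 0.518, 0.0)
RGB = ((R'+m)×255, (G'+m)×255, (B'+m)×255) = (126.6755, 155.295, 23.205)
Round half up → RGB(127, 155, 23)


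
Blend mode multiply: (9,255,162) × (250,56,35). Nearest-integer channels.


Multiply: C = A×B/255, rounded to nearest integer
R: 9×250/255 = 2250/255 ≈ 8.824 → 9
G: 255×56/255 = 14280/255 ≈ 56.000 → 56
B: 162×35/255 = 5670/255 ≈ 22.235 → 22
= RGB(9, 56, 22)


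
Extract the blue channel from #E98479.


Color: #E98479
R = E9 = 233
G = 84 = 132
B = 79 = 121
Blue = 121


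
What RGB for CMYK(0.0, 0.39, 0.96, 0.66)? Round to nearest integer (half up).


R = 255 × (1-C) × (1-K) = 255 × 1.00 × 0.34 = 86.7 → 87
G = 255 × (1-M) × (1-K) = 255 × 0.61 × 0.34 = 52.887 → 53
B = 255 × (1-Y) × (1-K) = 255 × 0.04 × 0.34 = 3.468 → 3
= RGB(87, 53, 3)


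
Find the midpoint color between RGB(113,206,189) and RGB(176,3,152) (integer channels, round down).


Midpoint: each channel = ⌊(C₁+C₂)/2⌋
R: ⌊(113+176)/2⌋ = 144
G: ⌊(206+3)/2⌋ = 104
B: ⌊(189+152)/2⌋ = 170
= RGB(144, 104, 170)


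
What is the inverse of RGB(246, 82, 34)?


Invert: (255-R, 255-G, 255-B)
R: 255-246 = 9
G: 255-82 = 173
B: 255-34 = 221
= RGB(9, 173, 221)


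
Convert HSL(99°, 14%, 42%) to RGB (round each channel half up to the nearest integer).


H=99°, S=0.14, L=0.42
C = (1-|2L-1|)×S = (1-|-0.16|)×0.14 = 0.1176
H' = H/60 = 99/60 ≈ 1.6500; X = C×(1-|H' mod 2 - 1|) = 0.04116
m = L - C/2 = 0.42 - 0.0588 = 0.3612
Sector ⌊H'⌋ = 1 → (R',G',B') = (0.04116, 0.1176, 0.0)
RGB = ((R'+m)×255, (G'+m)×255, (B'+m)×255) = (102.6018, 122.094, 92.106)
Round half up → RGB(103, 122, 92)


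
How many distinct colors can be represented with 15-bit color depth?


Colors = 2^bits = 2^15
= 32,768 colors


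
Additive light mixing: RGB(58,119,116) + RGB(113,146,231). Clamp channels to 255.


Additive: each channel = min(255, C₁+C₂)
R: 58+113 = 171 → 171
G: 119+146 = 265 → 255
B: 116+231 = 347 → 255
= RGB(171, 255, 255)


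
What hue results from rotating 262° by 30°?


New hue = (H + rotation) mod 360
New hue = (262 + 30) mod 360
= 292 mod 360
= 292°


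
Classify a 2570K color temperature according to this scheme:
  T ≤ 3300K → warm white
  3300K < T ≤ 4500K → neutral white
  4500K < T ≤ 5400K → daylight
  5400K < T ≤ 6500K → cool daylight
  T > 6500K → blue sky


Temperature: 2570K
2570K ≤ 3300K → warm white
Classification: warm white


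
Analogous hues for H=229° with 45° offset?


Base hue: 229°
Left analog: (229 - 45) mod 360 = 184°
Right analog: (229 + 45) mod 360 = 274°
Analogous hues = 184° and 274°


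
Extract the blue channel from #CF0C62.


Color: #CF0C62
R = CF = 207
G = 0C = 12
B = 62 = 98
Blue = 98


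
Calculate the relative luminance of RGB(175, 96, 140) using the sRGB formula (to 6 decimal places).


Linearize each channel (sRGB transfer function): c = v/255; c_lin = c/12.92 if c ≤ 0.04045, else ((c+0.055)/1.055)^2.4
  R: 175/255 ≈ 0.686275 > 0.04045 → ((0.686275+0.055)/1.055)^2.4 ≈ 0.428690
  G: 96/255 ≈ 0.376471 > 0.04045 → ((0.376471+0.055)/1.055)^2.4 ≈ 0.116971
  B: 140/255 ≈ 0.549020 > 0.04045 → ((0.549020+0.055)/1.055)^2.4 ≈ 0.262251
R_lin = 0.428690, G_lin = 0.116971, B_lin = 0.262251
L = 0.2126×R + 0.7152×G + 0.0722×B
L = 0.2126×0.428690 + 0.7152×0.116971 + 0.0722×0.262251
L ≈ 0.193732


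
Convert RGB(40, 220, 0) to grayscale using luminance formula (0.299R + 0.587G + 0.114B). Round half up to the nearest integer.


Gray = 0.299×R + 0.587×G + 0.114×B
Gray = 0.299×40 + 0.587×220 + 0.114×0
Gray = 11.960 + 129.140 + 0.000
Gray = 141.100 → round half up → 141
Gray = 141


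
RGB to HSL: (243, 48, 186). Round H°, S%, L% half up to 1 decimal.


Normalize: R'=243/255≈0.9529, G'=48/255≈0.1882, B'=186/255≈0.7294
Max=243/255, Min=48/255, Δ=Max-Min=195/255
L = (Max+Min)/2 = (243+48)/510 = 291/510 = 0.57058… → L = 57.1%
L > 0.5 → S = Δ/(2-Max-Min) = 195/(510-243-48) = 195/219 = 0.89041… → S = 89.0%
(the 1/255 factors cancel in S and H, so raw channel differences can be used)
Max is R' → H = 60 × (((G-B)/Δ) mod 6) = 60 × (((48-186)/195) mod 6)
  (-138)/195 = -0.7076…; negative, so add 6 → 5.2923…
  H = 60 × 5.2923… = 317.538…° → H = 317.5°
= HSL(317.5°, 89.0%, 57.1%)


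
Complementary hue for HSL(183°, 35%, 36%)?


Complement = opposite side of color wheel = hue + 180°
H' = (183 + 180) mod 360 = 3°
S and L unchanged.
= HSL(3°, 35%, 36%)


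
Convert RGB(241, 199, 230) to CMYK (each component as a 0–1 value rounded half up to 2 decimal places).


R'=241/255≈0.9451, G'=199/255≈0.7804, B'=230/255≈0.9020
K = 1 - max(R',G',B') = 1 - 241/255 = 14/255 = 0.05490… → 0.05
(1-R'-K)/(1-K) simplifies to (max-R)/max with max = 241:
C = (241-241)/241 = 0/241 = 0 → 0.00
M = (241-199)/241 = 42/241 = 0.17427… → 0.17
Y = (241-230)/241 = 11/241 = 0.04564… → 0.05
= CMYK(0.00, 0.17, 0.05, 0.05)


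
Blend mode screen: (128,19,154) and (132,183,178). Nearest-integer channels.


Screen: C = 255 - (255-A)×(255-B)/255, rounded to nearest integer
R: 255 - (255-128)×(255-132)/255 = 255 - 15621/255 ≈ 255 - 61.259 = 193.741 → 194
G: 255 - (255-19)×(255-183)/255 = 255 - 16992/255 ≈ 255 - 66.635 = 188.365 → 188
B: 255 - (255-154)×(255-178)/255 = 255 - 7777/255 ≈ 255 - 30.498 = 224.502 → 225
= RGB(194, 188, 225)


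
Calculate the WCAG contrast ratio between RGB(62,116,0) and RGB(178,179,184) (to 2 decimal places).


Linearize each sRGB channel c=v/255: c/12.92 if c ≤ 0.04045 else ((c+0.055)/1.055)^2.4
L = 0.2126×R_lin + 0.7152×G_lin + 0.0722×B_lin
Color 1 (62,116,0):
  R=62: 62/255≈0.2431 > 0.04045 → ((0.2431+0.055)/1.055)^2.4 ≈ 0.04817
  G=116: 116/255≈0.4549 > 0.04045 → ((0.4549+0.055)/1.055)^2.4 ≈ 0.17465
  B=0: 0/255≈0.0000 ≤ 0.04045 → 0.0000/12.92 ≈ 0.00000
  L1 = 0.2126×0.04817 + 0.7152×0.17465 + 0.0722×0.00000 ≈ 0.13515
Color 2 (178,179,184):
  R=178: 178/255≈0.6980 > 0.04045 → ((0.6980+0.055)/1.055)^2.4 ≈ 0.44520
  G=179: 179/255≈0.7020 > 0.04045 → ((0.7020+0.055)/1.055)^2.4 ≈ 0.45079
  B=184: 184/255≈0.7216 > 0.04045 → ((0.7216+0.055)/1.055)^2.4 ≈ 0.47932
  L2 = 0.2126×0.44520 + 0.7152×0.45079 + 0.0722×0.47932 ≈ 0.45166
Lighter = 0.45166, Darker = 0.13515
Ratio = (L_lighter + 0.05) / (L_darker + 0.05)
Ratio = (0.45166 + 0.05) / (0.13515 + 0.05) = 0.50166 / 0.18515 ≈ 2.7095
Ratio ≈ 2.71:1


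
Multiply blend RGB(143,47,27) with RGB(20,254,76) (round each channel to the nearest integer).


Multiply: C = A×B/255, rounded to nearest integer
R: 143×20/255 = 2860/255 ≈ 11.216 → 11
G: 47×254/255 = 11938/255 ≈ 46.816 → 47
B: 27×76/255 = 2052/255 ≈ 8.047 → 8
= RGB(11, 47, 8)


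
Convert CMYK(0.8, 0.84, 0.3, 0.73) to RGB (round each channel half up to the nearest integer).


R = 255 × (1-C) × (1-K) = 255 × 0.20 × 0.27 = 13.77 → 14
G = 255 × (1-M) × (1-K) = 255 × 0.16 × 0.27 = 11.016 → 11
B = 255 × (1-Y) × (1-K) = 255 × 0.70 × 0.27 = 48.195 → 48
= RGB(14, 11, 48)


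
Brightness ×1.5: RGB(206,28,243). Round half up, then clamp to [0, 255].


Multiply each channel by 1.5, round half up, clamp to [0, 255]
R: 206×1.5 = 309 → clamp → 255
G: 28×1.5 = 42
B: 243×1.5 = 364.5 → round → 365 → clamp → 255
= RGB(255, 42, 255)


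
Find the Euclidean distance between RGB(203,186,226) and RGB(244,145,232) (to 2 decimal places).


d = √[(R₁-R₂)² + (G₁-G₂)² + (B₁-B₂)²]
d = √[(203-244)² + (186-145)² + (226-232)²]
d = √[1681 + 1681 + 36]
d = √3398
d ≈ 58.29


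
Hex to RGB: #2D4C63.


2D → 45 (R)
4C → 76 (G)
63 → 99 (B)
= RGB(45, 76, 99)


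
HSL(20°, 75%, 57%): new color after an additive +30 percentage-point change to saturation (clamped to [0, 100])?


Original S = 75%
Adjustment = +30 percentage points
New S = 75 + (30) = 105
Clamp to [0, 100] → 100
= HSL(20°, 100%, 57%)


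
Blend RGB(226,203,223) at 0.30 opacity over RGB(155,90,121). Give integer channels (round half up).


C = α×F + (1-α)×B, with 1-α = 0.70
R: 0.30×226 + 0.70×155 = 67.80 + 108.50 = 176.30 → 176
G: 0.30×203 + 0.70×90 = 60.90 + 63.00 = 123.90 → 124
B: 0.30×223 + 0.70×121 = 66.90 + 84.70 = 151.60 → 152
= RGB(176, 124, 152)


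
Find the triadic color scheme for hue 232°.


Triadic: equally spaced at 120° intervals
H1 = 232°
H2 = (232 + 120) mod 360 = 352°
H3 = (232 + 240) mod 360 = 112°
Triadic = 232°, 352°, 112°


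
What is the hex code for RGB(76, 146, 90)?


R = 76 → 4C (hex)
G = 146 → 92 (hex)
B = 90 → 5A (hex)
Hex = #4C925A


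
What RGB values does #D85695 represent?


D8 → 216 (R)
56 → 86 (G)
95 → 149 (B)
= RGB(216, 86, 149)


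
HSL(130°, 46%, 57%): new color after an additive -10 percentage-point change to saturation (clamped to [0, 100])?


Original S = 46%
Adjustment = -10 percentage points
New S = 46 + (-10) = 36
Clamp to [0, 100] → 36
= HSL(130°, 36%, 57%)


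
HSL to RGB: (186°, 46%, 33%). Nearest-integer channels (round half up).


H=186°, S=0.46, L=0.33
C = (1-|2L-1|)×S = (1-|-0.34|)×0.46 = 0.3036
H' = H/60 = 186/60 ≈ 3.1000; X = C×(1-|H' mod 2 - 1|) = 0.27324
m = L - C/2 = 0.33 - 0.1518 = 0.1782
Sector ⌊H'⌋ = 3 → (R',G',B') = (0.0, 0.27324, 0.3036)
RGB = ((R'+m)×255, (G'+m)×255, (B'+m)×255) = (45.441, 115.1172, 122.859)
Round half up → RGB(45, 115, 123)


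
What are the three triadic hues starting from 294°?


Triadic: equally spaced at 120° intervals
H1 = 294°
H2 = (294 + 120) mod 360 = 54°
H3 = (294 + 240) mod 360 = 174°
Triadic = 294°, 54°, 174°


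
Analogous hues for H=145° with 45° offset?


Base hue: 145°
Left analog: (145 - 45) mod 360 = 100°
Right analog: (145 + 45) mod 360 = 190°
Analogous hues = 100° and 190°


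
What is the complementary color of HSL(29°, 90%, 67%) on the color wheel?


Complement = opposite side of color wheel = hue + 180°
H' = (29 + 180) mod 360 = 209°
S and L unchanged.
= HSL(209°, 90%, 67%)


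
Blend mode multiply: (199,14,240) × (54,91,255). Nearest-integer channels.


Multiply: C = A×B/255, rounded to nearest integer
R: 199×54/255 = 10746/255 ≈ 42.141 → 42
G: 14×91/255 = 1274/255 ≈ 4.996 → 5
B: 240×255/255 = 61200/255 ≈ 240.000 → 240
= RGB(42, 5, 240)


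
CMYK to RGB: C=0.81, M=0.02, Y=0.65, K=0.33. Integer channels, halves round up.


R = 255 × (1-C) × (1-K) = 255 × 0.19 × 0.67 = 32.4615 → 32
G = 255 × (1-M) × (1-K) = 255 × 0.98 × 0.67 = 167.433 → 167
B = 255 × (1-Y) × (1-K) = 255 × 0.35 × 0.67 = 59.7975 → 60
= RGB(32, 167, 60)


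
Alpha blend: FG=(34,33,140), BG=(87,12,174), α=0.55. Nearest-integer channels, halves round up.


C = α×F + (1-α)×B, with 1-α = 0.45
R: 0.55×34 + 0.45×87 = 18.70 + 39.15 = 57.85 → 58
G: 0.55×33 + 0.45×12 = 18.15 + 5.40 = 23.55 → 24
B: 0.55×140 + 0.45×174 = 77.00 + 78.30 = 155.30 → 155
= RGB(58, 24, 155)


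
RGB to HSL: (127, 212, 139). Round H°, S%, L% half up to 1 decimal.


Normalize: R'=127/255≈0.4980, G'=212/255≈0.8314, B'=139/255≈0.5451
Max=212/255, Min=127/255, Δ=Max-Min=85/255
L = (Max+Min)/2 = (212+127)/510 = 339/510 = 0.66470… → L = 66.5%
L > 0.5 → S = Δ/(2-Max-Min) = 85/(510-212-127) = 85/171 = 0.49707… → S = 49.7%
(the 1/255 factors cancel in S and H, so raw channel differences can be used)
Max is G' → H = 60 × ((B-R)/Δ + 2) = 60 × ((139-127)/85 + 2)
  12/85 + 2 = 0.1411… + 2 = 2.1411…
  H = 60 × 2.1411… = 128.470…° → H = 128.5°
= HSL(128.5°, 49.7%, 66.5%)


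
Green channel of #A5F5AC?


Color: #A5F5AC
R = A5 = 165
G = F5 = 245
B = AC = 172
Green = 245


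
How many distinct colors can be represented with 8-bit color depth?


Colors = 2^bits = 2^8
= 256 colors


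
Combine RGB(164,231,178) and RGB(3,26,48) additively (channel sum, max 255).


Additive: each channel = min(255, C₁+C₂)
R: 164+3 = 167 → 167
G: 231+26 = 257 → 255
B: 178+48 = 226 → 226
= RGB(167, 255, 226)


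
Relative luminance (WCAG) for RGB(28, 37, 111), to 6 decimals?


Linearize each channel (sRGB transfer function): c = v/255; c_lin = c/12.92 if c ≤ 0.04045, else ((c+0.055)/1.055)^2.4
  R: 28/255 ≈ 0.109804 > 0.04045 → ((0.109804+0.055)/1.055)^2.4 ≈ 0.011612
  G: 37/255 ≈ 0.145098 > 0.04045 → ((0.145098+0.055)/1.055)^2.4 ≈ 0.018500
  B: 111/255 ≈ 0.435294 > 0.04045 → ((0.435294+0.055)/1.055)^2.4 ≈ 0.158961
R_lin = 0.011612, G_lin = 0.018500, B_lin = 0.158961
L = 0.2126×R + 0.7152×G + 0.0722×B
L = 0.2126×0.011612 + 0.7152×0.018500 + 0.0722×0.158961
L ≈ 0.027177


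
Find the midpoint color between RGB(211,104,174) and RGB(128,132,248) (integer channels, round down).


Midpoint: each channel = ⌊(C₁+C₂)/2⌋
R: ⌊(211+128)/2⌋ = 169
G: ⌊(104+132)/2⌋ = 118
B: ⌊(174+248)/2⌋ = 211
= RGB(169, 118, 211)


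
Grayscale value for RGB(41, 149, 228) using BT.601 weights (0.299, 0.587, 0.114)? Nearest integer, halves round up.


Gray = 0.299×R + 0.587×G + 0.114×B
Gray = 0.299×41 + 0.587×149 + 0.114×228
Gray = 12.259 + 87.463 + 25.992
Gray = 125.714 → round half up → 126
Gray = 126


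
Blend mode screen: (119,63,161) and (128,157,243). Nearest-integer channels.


Screen: C = 255 - (255-A)×(255-B)/255, rounded to nearest integer
R: 255 - (255-119)×(255-128)/255 = 255 - 17272/255 ≈ 255 - 67.733 = 187.267 → 187
G: 255 - (255-63)×(255-157)/255 = 255 - 18816/255 ≈ 255 - 73.788 = 181.212 → 181
B: 255 - (255-161)×(255-243)/255 = 255 - 1128/255 ≈ 255 - 4.424 = 250.576 → 251
= RGB(187, 181, 251)


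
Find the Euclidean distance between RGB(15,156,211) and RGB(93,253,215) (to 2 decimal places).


d = √[(R₁-R₂)² + (G₁-G₂)² + (B₁-B₂)²]
d = √[(15-93)² + (156-253)² + (211-215)²]
d = √[6084 + 9409 + 16]
d = √15509
d ≈ 124.54


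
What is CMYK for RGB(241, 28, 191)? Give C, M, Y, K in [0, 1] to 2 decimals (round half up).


R'=241/255≈0.9451, G'=28/255≈0.1098, B'=191/255≈0.7490
K = 1 - max(R',G',B') = 1 - 241/255 = 14/255 = 0.05490… → 0.05
(1-R'-K)/(1-K) simplifies to (max-R)/max with max = 241:
C = (241-241)/241 = 0/241 = 0 → 0.00
M = (241-28)/241 = 213/241 = 0.88381… → 0.88
Y = (241-191)/241 = 50/241 = 0.20746… → 0.21
= CMYK(0.00, 0.88, 0.21, 0.05)


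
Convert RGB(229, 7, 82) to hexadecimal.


R = 229 → E5 (hex)
G = 7 → 07 (hex)
B = 82 → 52 (hex)
Hex = #E50752


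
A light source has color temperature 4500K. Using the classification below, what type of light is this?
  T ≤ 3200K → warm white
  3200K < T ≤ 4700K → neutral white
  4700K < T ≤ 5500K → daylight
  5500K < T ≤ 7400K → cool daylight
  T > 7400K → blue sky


Temperature: 4500K
3200K < 4500K ≤ 4700K → neutral white
Classification: neutral white


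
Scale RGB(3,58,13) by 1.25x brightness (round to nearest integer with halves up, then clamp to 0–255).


Multiply each channel by 1.25, round half up, clamp to [0, 255]
R: 3×1.25 = 3.75 → round → 4
G: 58×1.25 = 72.5 → round → 73
B: 13×1.25 = 16.25 → round → 16
= RGB(4, 73, 16)


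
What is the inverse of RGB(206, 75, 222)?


Invert: (255-R, 255-G, 255-B)
R: 255-206 = 49
G: 255-75 = 180
B: 255-222 = 33
= RGB(49, 180, 33)


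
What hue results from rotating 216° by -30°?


New hue = (H + rotation) mod 360
New hue = (216 -30) mod 360
= 186 mod 360
= 186°


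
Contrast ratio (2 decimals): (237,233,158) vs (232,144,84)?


Linearize each sRGB channel c=v/255: c/12.92 if c ≤ 0.04045 else ((c+0.055)/1.055)^2.4
L = 0.2126×R_lin + 0.7152×G_lin + 0.0722×B_lin
Color 1 (237,233,158):
  R=237: 237/255≈0.9294 > 0.04045 → ((0.9294+0.055)/1.055)^2.4 ≈ 0.84687
  G=233: 233/255≈0.9137 > 0.04045 → ((0.9137+0.055)/1.055)^2.4 ≈ 0.81485
  B=158: 158/255≈0.6196 > 0.04045 → ((0.6196+0.055)/1.055)^2.4 ≈ 0.34191
  L1 = 0.2126×0.84687 + 0.7152×0.81485 + 0.0722×0.34191 ≈ 0.78751
Color 2 (232,144,84):
  R=232: 232/255≈0.9098 > 0.04045 → ((0.9098+0.055)/1.055)^2.4 ≈ 0.80695
  G=144: 144/255≈0.5647 > 0.04045 → ((0.5647+0.055)/1.055)^2.4 ≈ 0.27889
  B=84: 84/255≈0.3294 > 0.04045 → ((0.3294+0.055)/1.055)^2.4 ≈ 0.08866
  L2 = 0.2126×0.80695 + 0.7152×0.27889 + 0.0722×0.08866 ≈ 0.37742
Lighter = 0.78751, Darker = 0.37742
Ratio = (L_lighter + 0.05) / (L_darker + 0.05)
Ratio = (0.78751 + 0.05) / (0.37742 + 0.05) = 0.83751 / 0.42742 ≈ 1.9594
Ratio ≈ 1.96:1


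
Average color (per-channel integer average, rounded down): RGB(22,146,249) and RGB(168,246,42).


Midpoint: each channel = ⌊(C₁+C₂)/2⌋
R: ⌊(22+168)/2⌋ = 95
G: ⌊(146+246)/2⌋ = 196
B: ⌊(249+42)/2⌋ = 145
= RGB(95, 196, 145)


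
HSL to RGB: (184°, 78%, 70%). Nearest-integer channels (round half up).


H=184°, S=0.78, L=0.70
C = (1-|2L-1|)×S = (1-|0.40|)×0.78 = 0.468
H' = H/60 = 184/60 ≈ 3.0667; X = C×(1-|H' mod 2 - 1|) = 0.4368
m = L - C/2 = 0.70 - 0.234 = 0.466
Sector ⌊H'⌋ = 3 → (R',G',B') = (0.0, 0.4368, 0.468)
RGB = ((R'+m)×255, (G'+m)×255, (B'+m)×255) = (118.83, 230.214, 238.17)
Round half up → RGB(119, 230, 238)


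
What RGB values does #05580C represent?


05 → 5 (R)
58 → 88 (G)
0C → 12 (B)
= RGB(5, 88, 12)


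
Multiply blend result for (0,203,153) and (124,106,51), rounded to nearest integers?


Multiply: C = A×B/255, rounded to nearest integer
R: 0×124/255 = 0/255 ≈ 0.000 → 0
G: 203×106/255 = 21518/255 ≈ 84.384 → 84
B: 153×51/255 = 7803/255 ≈ 30.600 → 31
= RGB(0, 84, 31)


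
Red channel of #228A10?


Color: #228A10
R = 22 = 34
G = 8A = 138
B = 10 = 16
Red = 34


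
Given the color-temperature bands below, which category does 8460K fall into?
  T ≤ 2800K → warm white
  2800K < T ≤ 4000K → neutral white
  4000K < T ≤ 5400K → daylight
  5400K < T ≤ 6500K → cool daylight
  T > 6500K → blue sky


Temperature: 8460K
8460K > 6500K → blue sky
Classification: blue sky


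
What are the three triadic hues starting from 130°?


Triadic: equally spaced at 120° intervals
H1 = 130°
H2 = (130 + 120) mod 360 = 250°
H3 = (130 + 240) mod 360 = 10°
Triadic = 130°, 250°, 10°


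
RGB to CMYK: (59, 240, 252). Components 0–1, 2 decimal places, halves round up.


R'=59/255≈0.2314, G'=240/255≈0.9412, B'=252/255≈0.9882
K = 1 - max(R',G',B') = 1 - 252/255 = 3/255 = 0.01176… → 0.01
(1-R'-K)/(1-K) simplifies to (max-R)/max with max = 252:
C = (252-59)/252 = 193/252 = 0.76587… → 0.77
M = (252-240)/252 = 12/252 = 0.04761… → 0.05
Y = (252-252)/252 = 0/252 = 0 → 0.00
= CMYK(0.77, 0.05, 0.00, 0.01)


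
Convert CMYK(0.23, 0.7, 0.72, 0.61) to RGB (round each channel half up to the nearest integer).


R = 255 × (1-C) × (1-K) = 255 × 0.77 × 0.39 = 76.5765 → 77
G = 255 × (1-M) × (1-K) = 255 × 0.30 × 0.39 = 29.835 → 30
B = 255 × (1-Y) × (1-K) = 255 × 0.28 × 0.39 = 27.846 → 28
= RGB(77, 30, 28)


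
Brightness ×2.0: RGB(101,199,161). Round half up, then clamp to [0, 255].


Multiply each channel by 2.0, round half up, clamp to [0, 255]
R: 101×2.0 = 202
G: 199×2.0 = 398 → clamp → 255
B: 161×2.0 = 322 → clamp → 255
= RGB(202, 255, 255)


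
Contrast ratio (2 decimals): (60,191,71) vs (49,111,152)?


Linearize each sRGB channel c=v/255: c/12.92 if c ≤ 0.04045 else ((c+0.055)/1.055)^2.4
L = 0.2126×R_lin + 0.7152×G_lin + 0.0722×B_lin
Color 1 (60,191,71):
  R=60: 60/255≈0.2353 > 0.04045 → ((0.2353+0.055)/1.055)^2.4 ≈ 0.04519
  G=191: 191/255≈0.7490 > 0.04045 → ((0.7490+0.055)/1.055)^2.4 ≈ 0.52100
  B=71: 71/255≈0.2784 > 0.04045 → ((0.2784+0.055)/1.055)^2.4 ≈ 0.06301
  L1 = 0.2126×0.04519 + 0.7152×0.52100 + 0.0722×0.06301 ≈ 0.38677
Color 2 (49,111,152):
  R=49: 49/255≈0.1922 > 0.04045 → ((0.1922+0.055)/1.055)^2.4 ≈ 0.03071
  G=111: 111/255≈0.4353 > 0.04045 → ((0.4353+0.055)/1.055)^2.4 ≈ 0.15896
  B=152: 152/255≈0.5961 > 0.04045 → ((0.5961+0.055)/1.055)^2.4 ≈ 0.31399
  L2 = 0.2126×0.03071 + 0.7152×0.15896 + 0.0722×0.31399 ≈ 0.14289
Lighter = 0.38677, Darker = 0.14289
Ratio = (L_lighter + 0.05) / (L_darker + 0.05)
Ratio = (0.38677 + 0.05) / (0.14289 + 0.05) = 0.43677 / 0.19289 ≈ 2.2644
Ratio ≈ 2.26:1


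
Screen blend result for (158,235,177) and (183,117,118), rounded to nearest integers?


Screen: C = 255 - (255-A)×(255-B)/255, rounded to nearest integer
R: 255 - (255-158)×(255-183)/255 = 255 - 6984/255 ≈ 255 - 27.388 = 227.612 → 228
G: 255 - (255-235)×(255-117)/255 = 255 - 2760/255 ≈ 255 - 10.824 = 244.176 → 244
B: 255 - (255-177)×(255-118)/255 = 255 - 10686/255 ≈ 255 - 41.906 = 213.094 → 213
= RGB(228, 244, 213)


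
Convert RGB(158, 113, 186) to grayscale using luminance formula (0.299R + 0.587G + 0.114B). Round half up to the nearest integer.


Gray = 0.299×R + 0.587×G + 0.114×B
Gray = 0.299×158 + 0.587×113 + 0.114×186
Gray = 47.242 + 66.331 + 21.204
Gray = 134.777 → round half up → 135
Gray = 135


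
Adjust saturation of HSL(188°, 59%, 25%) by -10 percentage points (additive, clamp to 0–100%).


Original S = 59%
Adjustment = -10 percentage points
New S = 59 + (-10) = 49
Clamp to [0, 100] → 49
= HSL(188°, 49%, 25%)


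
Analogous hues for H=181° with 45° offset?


Base hue: 181°
Left analog: (181 - 45) mod 360 = 136°
Right analog: (181 + 45) mod 360 = 226°
Analogous hues = 136° and 226°


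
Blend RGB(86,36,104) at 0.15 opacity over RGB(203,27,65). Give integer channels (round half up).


C = α×F + (1-α)×B, with 1-α = 0.85
R: 0.15×86 + 0.85×203 = 12.90 + 172.55 = 185.45 → 185
G: 0.15×36 + 0.85×27 = 5.40 + 22.95 = 28.35 → 28
B: 0.15×104 + 0.85×65 = 15.60 + 55.25 = 70.85 → 71
= RGB(185, 28, 71)


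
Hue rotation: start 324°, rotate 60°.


New hue = (H + rotation) mod 360
New hue = (324 + 60) mod 360
= 384 mod 360
= 24°


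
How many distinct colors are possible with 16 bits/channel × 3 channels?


Total bits = 16 bits/channel × 3 channels = 48 bits
Distinct colors = 2^48
= 281,474,976,710,656 colors


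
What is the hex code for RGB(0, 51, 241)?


R = 0 → 00 (hex)
G = 51 → 33 (hex)
B = 241 → F1 (hex)
Hex = #0033F1


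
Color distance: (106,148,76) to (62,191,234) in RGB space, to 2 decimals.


d = √[(R₁-R₂)² + (G₁-G₂)² + (B₁-B₂)²]
d = √[(106-62)² + (148-191)² + (76-234)²]
d = √[1936 + 1849 + 24964]
d = √28749
d ≈ 169.56


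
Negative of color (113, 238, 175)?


Invert: (255-R, 255-G, 255-B)
R: 255-113 = 142
G: 255-238 = 17
B: 255-175 = 80
= RGB(142, 17, 80)


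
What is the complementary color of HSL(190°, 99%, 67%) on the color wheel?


Complement = opposite side of color wheel = hue + 180°
H' = (190 + 180) mod 360 = 10°
S and L unchanged.
= HSL(10°, 99%, 67%)


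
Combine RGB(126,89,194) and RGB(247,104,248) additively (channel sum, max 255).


Additive: each channel = min(255, C₁+C₂)
R: 126+247 = 373 → 255
G: 89+104 = 193 → 193
B: 194+248 = 442 → 255
= RGB(255, 193, 255)


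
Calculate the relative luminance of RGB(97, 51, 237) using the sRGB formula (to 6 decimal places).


Linearize each channel (sRGB transfer function): c = v/255; c_lin = c/12.92 if c ≤ 0.04045, else ((c+0.055)/1.055)^2.4
  R: 97/255 ≈ 0.380392 > 0.04045 → ((0.380392+0.055)/1.055)^2.4 ≈ 0.119538
  G: 51/255 ≈ 0.200000 > 0.04045 → ((0.200000+0.055)/1.055)^2.4 ≈ 0.033105
  B: 237/255 ≈ 0.929412 > 0.04045 → ((0.929412+0.055)/1.055)^2.4 ≈ 0.846873
R_lin = 0.119538, G_lin = 0.033105, B_lin = 0.846873
L = 0.2126×R + 0.7152×G + 0.0722×B
L = 0.2126×0.119538 + 0.7152×0.033105 + 0.0722×0.846873
L ≈ 0.110235


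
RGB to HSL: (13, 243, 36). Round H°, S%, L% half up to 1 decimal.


Normalize: R'=13/255≈0.0510, G'=243/255≈0.9529, B'=36/255≈0.1412
Max=243/255, Min=13/255, Δ=Max-Min=230/255
L = (Max+Min)/2 = (243+13)/510 = 256/510 = 0.50196… → L = 50.2%
L > 0.5 → S = Δ/(2-Max-Min) = 230/(510-243-13) = 230/254 = 0.90551… → S = 90.6%
(the 1/255 factors cancel in S and H, so raw channel differences can be used)
Max is G' → H = 60 × ((B-R)/Δ + 2) = 60 × ((36-13)/230 + 2)
  23/230 + 2 = 0.1 + 2 = 2.1
  H = 60 × 2.1 = 126° → H = 126.0°
= HSL(126.0°, 90.6%, 50.2%)


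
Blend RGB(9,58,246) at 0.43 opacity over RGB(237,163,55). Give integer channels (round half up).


C = α×F + (1-α)×B, with 1-α = 0.57
R: 0.43×9 + 0.57×237 = 3.87 + 135.09 = 138.96 → 139
G: 0.43×58 + 0.57×163 = 24.94 + 92.91 = 117.85 → 118
B: 0.43×246 + 0.57×55 = 105.78 + 31.35 = 137.13 → 137
= RGB(139, 118, 137)


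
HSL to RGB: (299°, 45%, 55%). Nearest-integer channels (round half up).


H=299°, S=0.45, L=0.55
C = (1-|2L-1|)×S = (1-|0.10|)×0.45 = 0.405
H' = H/60 = 299/60 ≈ 4.9833; X = C×(1-|H' mod 2 - 1|) = 0.39825
m = L - C/2 = 0.55 - 0.2025 = 0.3475
Sector ⌊H'⌋ = 4 → (R',G',B') = (0.39825, 0.0, 0.405)
RGB = ((R'+m)×255, (G'+m)×255, (B'+m)×255) = (190.16625, 88.6125, 191.8875)
Round half up → RGB(190, 89, 192)
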